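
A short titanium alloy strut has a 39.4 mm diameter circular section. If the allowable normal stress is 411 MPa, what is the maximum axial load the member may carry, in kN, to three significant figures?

A = 1219 mm².
P_max = σ_allow · A = 411 · 1219 = 501100 N = 501.1 kN.

501 kN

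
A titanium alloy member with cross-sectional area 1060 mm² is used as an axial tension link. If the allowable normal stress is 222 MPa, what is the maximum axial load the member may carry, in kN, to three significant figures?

235 kN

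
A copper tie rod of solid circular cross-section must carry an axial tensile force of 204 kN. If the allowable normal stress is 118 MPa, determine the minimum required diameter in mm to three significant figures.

46.9 mm

Required area A ≥ P/σ_allow = 204000/118 = 1729 mm².
For a solid circular section, d ≥ √(4A/π) = 46.92 mm.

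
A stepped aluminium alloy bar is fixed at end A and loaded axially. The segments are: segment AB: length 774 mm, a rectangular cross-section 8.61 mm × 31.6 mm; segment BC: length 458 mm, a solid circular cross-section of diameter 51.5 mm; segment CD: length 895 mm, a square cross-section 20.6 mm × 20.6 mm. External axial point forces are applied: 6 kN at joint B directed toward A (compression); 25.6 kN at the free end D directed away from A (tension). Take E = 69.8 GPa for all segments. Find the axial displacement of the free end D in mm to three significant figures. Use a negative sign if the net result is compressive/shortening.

1.65 mm

Internal axial forces (sectioning from the free end, tension +): N_CD = 25.6 kN, N_BC = 25.6 kN, N_AB = 19.6 kN.
A_AB = 272.1 mm².
A_BC = 2083 mm².
A_CD = 424.4 mm².
δ_AB = 19600·774/(272.1·69800) = 0.7988 mm
δ_BC = 25600·458/(2083·69800) = 0.08064 mm
δ_CD = 25600·895/(424.4·69800) = 0.7735 mm
δ = Σδ_i = 1.653 mm.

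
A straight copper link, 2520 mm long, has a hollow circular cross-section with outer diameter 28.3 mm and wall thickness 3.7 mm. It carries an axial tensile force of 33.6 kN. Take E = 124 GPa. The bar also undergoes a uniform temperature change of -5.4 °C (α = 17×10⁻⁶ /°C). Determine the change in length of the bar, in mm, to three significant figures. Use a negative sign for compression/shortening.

A = 285.9 mm².
δ_mech = NL/(AE) = 33600·2520/(285.9·124000) = 2.388 mm.
δ_thermal = αLΔT = 17e-6·2520·-5.4 = -0.2313 mm.
δ = δ_mech + δ_thermal = 2.157 mm.

2.16 mm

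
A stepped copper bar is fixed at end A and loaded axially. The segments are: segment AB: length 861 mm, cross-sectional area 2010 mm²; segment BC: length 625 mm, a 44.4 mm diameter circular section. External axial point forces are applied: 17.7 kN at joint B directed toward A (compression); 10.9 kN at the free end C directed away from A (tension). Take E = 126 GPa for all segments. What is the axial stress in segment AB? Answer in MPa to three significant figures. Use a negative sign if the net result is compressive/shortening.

-3.38 MPa

Internal axial forces (sectioning from the free end, tension +): N_BC = 10.9 kN, N_AB = -6.8 kN.
σ_AB = N_AB/A_AB = -6800/2010 = -3.383 MPa.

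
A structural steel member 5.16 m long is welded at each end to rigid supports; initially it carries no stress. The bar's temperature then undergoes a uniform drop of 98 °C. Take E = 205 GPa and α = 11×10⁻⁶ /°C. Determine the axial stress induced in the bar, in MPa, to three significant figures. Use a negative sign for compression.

221 MPa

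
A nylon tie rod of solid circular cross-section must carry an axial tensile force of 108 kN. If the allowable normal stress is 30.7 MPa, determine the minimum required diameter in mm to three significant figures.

66.9 mm

Required area A ≥ P/σ_allow = 108000/30.7 = 3518 mm².
For a solid circular section, d ≥ √(4A/π) = 66.93 mm.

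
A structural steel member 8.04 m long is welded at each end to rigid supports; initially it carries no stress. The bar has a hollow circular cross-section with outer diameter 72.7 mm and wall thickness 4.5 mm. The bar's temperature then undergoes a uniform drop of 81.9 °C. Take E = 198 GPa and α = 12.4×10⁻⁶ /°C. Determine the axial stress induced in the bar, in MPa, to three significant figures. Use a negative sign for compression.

201 MPa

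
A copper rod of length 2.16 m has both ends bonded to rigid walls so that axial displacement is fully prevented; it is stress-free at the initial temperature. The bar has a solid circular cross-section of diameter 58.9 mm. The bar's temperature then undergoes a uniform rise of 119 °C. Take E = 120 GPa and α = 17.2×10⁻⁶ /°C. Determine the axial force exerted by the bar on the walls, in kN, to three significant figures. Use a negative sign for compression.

Free thermal expansion αLΔT = 17.2e-6 · 2160 · 119 = 4.421 mm.
The walls impose strain ε = −(4.421)/2160 = -2.0468e-03; σ = Eε = 120000 · -2.0468e-03 = -245.6 MPa.
Wall reaction R = σ·A = -245.6·2725 = -669200 N = -669.2 kN.

-669 kN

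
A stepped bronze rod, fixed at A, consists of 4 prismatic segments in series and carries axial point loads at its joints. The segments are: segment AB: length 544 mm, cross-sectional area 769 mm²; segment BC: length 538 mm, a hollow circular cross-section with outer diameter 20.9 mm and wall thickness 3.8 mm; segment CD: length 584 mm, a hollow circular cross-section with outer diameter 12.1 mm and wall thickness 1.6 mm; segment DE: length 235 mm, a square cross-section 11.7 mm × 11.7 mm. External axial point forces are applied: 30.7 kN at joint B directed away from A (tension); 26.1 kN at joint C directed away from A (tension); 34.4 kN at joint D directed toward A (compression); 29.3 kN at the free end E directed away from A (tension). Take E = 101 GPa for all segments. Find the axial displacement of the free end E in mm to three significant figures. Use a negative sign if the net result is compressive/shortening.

0.849 mm

Internal axial forces (sectioning from the free end, tension +): N_DE = 29.3 kN, N_CD = -5.1 kN, N_BC = 21 kN, N_AB = 51.7 kN.
A_BC = 204.1 mm².
A_CD = 52.78 mm².
A_DE = 136.9 mm².
δ_AB = 51700·544/(769·101000) = 0.3621 mm
δ_BC = 21000·538/(204.1·101000) = 0.548 mm
δ_CD = -5100·584/(52.78·101000) = -0.5587 mm
δ_DE = 29300·235/(136.9·101000) = 0.498 mm
δ = Σδ_i = 0.8494 mm.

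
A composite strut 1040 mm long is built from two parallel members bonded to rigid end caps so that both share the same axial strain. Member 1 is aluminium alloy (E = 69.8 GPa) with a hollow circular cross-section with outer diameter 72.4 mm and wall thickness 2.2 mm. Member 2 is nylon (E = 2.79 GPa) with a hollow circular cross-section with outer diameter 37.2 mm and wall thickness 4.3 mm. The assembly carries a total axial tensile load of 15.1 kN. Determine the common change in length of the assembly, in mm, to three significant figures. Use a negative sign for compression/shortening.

0.447 mm

A_1 = 485.2 mm².
A_2 = 444.4 mm².
Equal strain + equilibrium ⇒ each member carries load in proportion to AE: A₁E₁ = 33870000 N, A₂E₂ = 1240000 N, ΣAE = 35110000 N.
δ = PL/ΣAE = 15100·1040/35110000 = 0.4473 mm.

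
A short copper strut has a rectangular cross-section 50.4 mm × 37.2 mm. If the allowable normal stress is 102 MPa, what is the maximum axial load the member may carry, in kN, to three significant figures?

191 kN

A = 1875 mm².
P_max = σ_allow · A = 102 · 1875 = 191200 N = 191.2 kN.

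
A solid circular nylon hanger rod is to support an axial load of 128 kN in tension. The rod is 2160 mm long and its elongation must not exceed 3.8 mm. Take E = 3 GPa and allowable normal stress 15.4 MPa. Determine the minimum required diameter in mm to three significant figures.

176 mm

Required area A ≥ P/σ_allow = 128000/15.4 = 8312 mm².
For a solid circular section, d ≥ √(4A/π) = 102.9 mm.
Elongation limit: A ≥ PL/(Eδ_allow) = 128000·2160/(3000·3.8) = 24250 mm² ⇒ d ≥ 175.7 mm.
The elongation limit governs.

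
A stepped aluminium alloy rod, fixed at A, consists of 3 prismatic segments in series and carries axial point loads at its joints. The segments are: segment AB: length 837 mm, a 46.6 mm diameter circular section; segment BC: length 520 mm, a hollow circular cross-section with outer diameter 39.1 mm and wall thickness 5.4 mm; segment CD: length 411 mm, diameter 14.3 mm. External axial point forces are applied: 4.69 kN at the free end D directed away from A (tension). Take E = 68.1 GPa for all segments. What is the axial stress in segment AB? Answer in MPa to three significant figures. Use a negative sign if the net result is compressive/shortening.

Internal axial forces (sectioning from the free end, tension +): N_CD = 4.69 kN, N_BC = 4.69 kN, N_AB = 4.69 kN.
A_AB = 1706 mm².
σ_AB = N_AB/A_AB = 4690/1706 = 2.75 MPa.

2.75 MPa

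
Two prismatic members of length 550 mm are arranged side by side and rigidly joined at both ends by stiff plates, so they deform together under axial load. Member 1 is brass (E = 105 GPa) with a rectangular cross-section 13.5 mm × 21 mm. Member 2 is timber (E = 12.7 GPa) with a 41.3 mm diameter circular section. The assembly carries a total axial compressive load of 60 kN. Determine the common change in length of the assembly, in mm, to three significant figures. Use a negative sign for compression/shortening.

A_1 = 283.5 mm².
A_2 = 1340 mm².
Equal strain + equilibrium ⇒ each member carries load in proportion to AE: A₁E₁ = 29770000 N, A₂E₂ = 17010000 N, ΣAE = 46780000 N.
δ = PL/ΣAE = -60000·550/46780000 = -0.7054 mm.

-0.705 mm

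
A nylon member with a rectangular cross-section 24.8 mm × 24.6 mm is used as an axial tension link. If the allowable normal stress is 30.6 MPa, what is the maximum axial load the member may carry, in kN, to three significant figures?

18.7 kN

A = 610.1 mm².
P_max = σ_allow · A = 30.6 · 610.1 = 18670 N = 18.67 kN.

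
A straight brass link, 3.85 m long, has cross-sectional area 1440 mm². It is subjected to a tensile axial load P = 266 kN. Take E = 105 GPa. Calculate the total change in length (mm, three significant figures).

δ_mech = NL/(AE) = 266000·3850/(1440·105000) = 6.773 mm.

6.77 mm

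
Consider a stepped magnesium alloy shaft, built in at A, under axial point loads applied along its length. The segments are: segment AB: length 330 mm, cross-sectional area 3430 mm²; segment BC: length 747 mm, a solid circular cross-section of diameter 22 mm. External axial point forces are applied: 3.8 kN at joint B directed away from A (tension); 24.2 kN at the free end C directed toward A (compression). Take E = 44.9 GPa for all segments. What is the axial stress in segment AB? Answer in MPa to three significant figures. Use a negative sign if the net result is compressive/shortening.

Internal axial forces (sectioning from the free end, tension +): N_BC = -24.2 kN, N_AB = -20.4 kN.
σ_AB = N_AB/A_AB = -20400/3430 = -5.948 MPa.

-5.95 MPa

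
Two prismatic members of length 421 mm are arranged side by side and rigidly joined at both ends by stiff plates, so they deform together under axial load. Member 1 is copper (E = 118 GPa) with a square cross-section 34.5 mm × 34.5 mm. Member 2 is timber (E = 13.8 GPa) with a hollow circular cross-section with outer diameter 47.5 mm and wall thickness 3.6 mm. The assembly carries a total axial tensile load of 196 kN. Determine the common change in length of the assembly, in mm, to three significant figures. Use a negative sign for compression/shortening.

A_1 = 1190 mm².
A_2 = 496.5 mm².
Equal strain + equilibrium ⇒ each member carries load in proportion to AE: A₁E₁ = 140400000 N, A₂E₂ = 6852000 N, ΣAE = 147300000 N.
δ = PL/ΣAE = 196000·421/147300000 = 0.5602 mm.

0.560 mm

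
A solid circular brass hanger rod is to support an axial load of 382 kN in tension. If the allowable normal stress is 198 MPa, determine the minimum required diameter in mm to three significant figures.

49.6 mm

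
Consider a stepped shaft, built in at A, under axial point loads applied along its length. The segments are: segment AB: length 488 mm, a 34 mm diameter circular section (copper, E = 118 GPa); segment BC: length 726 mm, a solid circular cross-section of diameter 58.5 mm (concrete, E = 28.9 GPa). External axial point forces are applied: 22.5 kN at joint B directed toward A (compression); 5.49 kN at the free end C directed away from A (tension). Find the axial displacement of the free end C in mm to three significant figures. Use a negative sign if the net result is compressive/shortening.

Internal axial forces (sectioning from the free end, tension +): N_BC = 5.49 kN, N_AB = -17.01 kN.
A_AB = 907.9 mm².
A_BC = 2688 mm².
δ_AB = -17010·488/(907.9·118000) = -0.07748 mm
δ_BC = 5490·726/(2688·28900) = 0.05131 mm
δ = Σδ_i = -0.02617 mm.

-0.0262 mm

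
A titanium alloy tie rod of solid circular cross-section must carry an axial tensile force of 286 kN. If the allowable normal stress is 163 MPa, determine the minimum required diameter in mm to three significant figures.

Required area A ≥ P/σ_allow = 286000/163 = 1755 mm².
For a solid circular section, d ≥ √(4A/π) = 47.27 mm.

47.3 mm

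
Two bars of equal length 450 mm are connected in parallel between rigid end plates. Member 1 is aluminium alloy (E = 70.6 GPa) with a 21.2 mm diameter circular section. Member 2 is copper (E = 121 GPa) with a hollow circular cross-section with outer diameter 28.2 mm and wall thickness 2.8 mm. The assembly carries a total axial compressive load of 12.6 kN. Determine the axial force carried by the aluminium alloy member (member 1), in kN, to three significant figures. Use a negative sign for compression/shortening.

-6.04 kN

A_1 = 353 mm².
A_2 = 223.4 mm².
Equal strain + equilibrium ⇒ each member carries load in proportion to AE: A₁E₁ = 24920000 N, A₂E₂ = 27040000 N, ΣAE = 51960000 N.
F₁ = P·A₁E₁/ΣAE = -12600·24920000/51960000 = -6044 N.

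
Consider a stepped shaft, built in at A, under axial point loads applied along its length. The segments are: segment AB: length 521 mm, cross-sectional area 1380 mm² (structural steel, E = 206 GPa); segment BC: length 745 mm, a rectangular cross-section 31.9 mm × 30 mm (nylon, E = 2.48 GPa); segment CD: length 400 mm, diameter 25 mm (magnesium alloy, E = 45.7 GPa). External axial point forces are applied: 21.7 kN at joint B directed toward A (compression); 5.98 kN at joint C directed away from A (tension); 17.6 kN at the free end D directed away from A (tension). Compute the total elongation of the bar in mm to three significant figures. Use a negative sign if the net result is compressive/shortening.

7.72 mm

Internal axial forces (sectioning from the free end, tension +): N_CD = 17.6 kN, N_BC = 23.58 kN, N_AB = 1.88 kN.
A_BC = 957 mm².
A_CD = 490.9 mm².
δ_AB = 1880·521/(1380·206000) = 0.003445 mm
δ_BC = 23580·745/(957·2480) = 7.402 mm
δ_CD = 17600·400/(490.9·45700) = 0.3138 mm
δ = Σδ_i = 7.719 mm.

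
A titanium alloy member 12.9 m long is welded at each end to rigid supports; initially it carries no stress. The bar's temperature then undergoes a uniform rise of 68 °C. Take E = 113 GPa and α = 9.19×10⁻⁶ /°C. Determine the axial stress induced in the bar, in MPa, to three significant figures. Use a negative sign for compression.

-70.6 MPa

Free thermal expansion αLΔT = 9.19e-6 · 12900 · 68 = 8.061 mm.
The walls impose strain ε = −(8.061)/12900 = -6.2492e-04; σ = Eε = 113000 · -6.2492e-04 = -70.62 MPa.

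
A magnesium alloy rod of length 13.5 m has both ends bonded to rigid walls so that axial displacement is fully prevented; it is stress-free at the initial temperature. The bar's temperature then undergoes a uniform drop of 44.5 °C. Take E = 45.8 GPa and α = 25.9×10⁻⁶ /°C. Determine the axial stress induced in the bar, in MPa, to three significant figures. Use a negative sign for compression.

52.8 MPa

Free thermal expansion αLΔT = 25.9e-6 · 13500 · -44.5 = -15.56 mm.
The walls impose strain ε = −(-15.56)/13500 = 1.1525e-03; σ = Eε = 45800 · 1.1525e-03 = 52.79 MPa.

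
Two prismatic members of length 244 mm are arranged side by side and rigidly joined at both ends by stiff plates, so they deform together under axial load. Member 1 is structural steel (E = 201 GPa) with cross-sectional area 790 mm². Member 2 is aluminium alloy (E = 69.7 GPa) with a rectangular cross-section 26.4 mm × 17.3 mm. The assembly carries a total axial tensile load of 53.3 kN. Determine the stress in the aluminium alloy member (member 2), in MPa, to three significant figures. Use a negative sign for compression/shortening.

A_2 = 456.7 mm².
Equal strain + equilibrium ⇒ each member carries load in proportion to AE: A₁E₁ = 158800000 N, A₂E₂ = 31830000 N, ΣAE = 190600000 N.
σ₂ = P·E₂/ΣAE = 53300·69700/190600000 = 19.49 MPa.

19.5 MPa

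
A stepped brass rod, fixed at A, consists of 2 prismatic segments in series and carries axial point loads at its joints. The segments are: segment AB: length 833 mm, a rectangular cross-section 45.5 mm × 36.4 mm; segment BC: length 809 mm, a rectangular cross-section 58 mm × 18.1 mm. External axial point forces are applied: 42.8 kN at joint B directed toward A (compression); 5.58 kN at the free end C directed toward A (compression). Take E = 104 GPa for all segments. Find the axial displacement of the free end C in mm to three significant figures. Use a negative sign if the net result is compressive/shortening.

-0.275 mm

Internal axial forces (sectioning from the free end, tension +): N_BC = -5.58 kN, N_AB = -48.38 kN.
A_AB = 1656 mm².
A_BC = 1050 mm².
δ_AB = -48380·833/(1656·104000) = -0.234 mm
δ_BC = -5580·809/(1050·104000) = -0.04135 mm
δ = Σδ_i = -0.2753 mm.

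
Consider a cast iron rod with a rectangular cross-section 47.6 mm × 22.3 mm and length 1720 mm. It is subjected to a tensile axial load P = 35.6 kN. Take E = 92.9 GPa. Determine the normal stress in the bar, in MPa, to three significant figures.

A = 1061 mm².
σ = N/A = 35600/1061 = 33.54 MPa.

33.5 MPa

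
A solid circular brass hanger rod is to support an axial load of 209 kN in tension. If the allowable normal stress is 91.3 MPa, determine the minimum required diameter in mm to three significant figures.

54.0 mm

Required area A ≥ P/σ_allow = 209000/91.3 = 2289 mm².
For a solid circular section, d ≥ √(4A/π) = 53.99 mm.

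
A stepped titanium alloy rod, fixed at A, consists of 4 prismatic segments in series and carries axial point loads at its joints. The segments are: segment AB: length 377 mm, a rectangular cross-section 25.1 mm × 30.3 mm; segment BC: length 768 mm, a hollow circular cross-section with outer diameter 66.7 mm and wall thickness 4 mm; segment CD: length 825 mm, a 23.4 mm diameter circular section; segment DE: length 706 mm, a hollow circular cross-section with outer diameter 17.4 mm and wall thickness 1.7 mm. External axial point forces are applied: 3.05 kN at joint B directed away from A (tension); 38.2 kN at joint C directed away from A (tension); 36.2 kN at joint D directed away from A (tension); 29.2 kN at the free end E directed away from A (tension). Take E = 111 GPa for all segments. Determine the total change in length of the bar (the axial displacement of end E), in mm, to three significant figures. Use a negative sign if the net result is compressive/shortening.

Internal axial forces (sectioning from the free end, tension +): N_DE = 29.2 kN, N_CD = 65.4 kN, N_BC = 103.6 kN, N_AB = 106.7 kN.
A_AB = 760.5 mm².
A_BC = 787.9 mm².
A_CD = 430.1 mm².
A_DE = 83.85 mm².
δ_AB = 106600·377/(760.5·111000) = 0.4763 mm
δ_BC = 103600·768/(787.9·111000) = 0.9097 mm
δ_CD = 65400·825/(430.1·111000) = 1.13 mm
δ_DE = 29200·706/(83.85·111000) = 2.215 mm
δ = Σδ_i = 4.731 mm.

4.73 mm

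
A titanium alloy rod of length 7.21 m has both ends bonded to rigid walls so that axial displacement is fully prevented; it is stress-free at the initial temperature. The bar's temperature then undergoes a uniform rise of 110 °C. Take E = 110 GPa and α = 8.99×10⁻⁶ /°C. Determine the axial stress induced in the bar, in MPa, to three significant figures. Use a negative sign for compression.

-109 MPa

Free thermal expansion αLΔT = 8.99e-6 · 7210 · 110 = 7.13 mm.
The walls impose strain ε = −(7.13)/7210 = -9.8890e-04; σ = Eε = 110000 · -9.8890e-04 = -108.8 MPa.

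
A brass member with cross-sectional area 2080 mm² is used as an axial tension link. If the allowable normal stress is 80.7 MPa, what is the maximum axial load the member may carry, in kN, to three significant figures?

168 kN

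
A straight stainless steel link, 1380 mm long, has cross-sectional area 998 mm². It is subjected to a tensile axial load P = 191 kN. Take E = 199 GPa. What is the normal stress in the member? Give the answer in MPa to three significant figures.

191 MPa

σ = N/A = 191000/998 = 191.4 MPa.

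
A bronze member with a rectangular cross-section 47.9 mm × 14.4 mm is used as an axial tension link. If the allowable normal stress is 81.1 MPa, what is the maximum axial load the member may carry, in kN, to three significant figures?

A = 689.8 mm².
P_max = σ_allow · A = 81.1 · 689.8 = 55940 N = 55.94 kN.

55.9 kN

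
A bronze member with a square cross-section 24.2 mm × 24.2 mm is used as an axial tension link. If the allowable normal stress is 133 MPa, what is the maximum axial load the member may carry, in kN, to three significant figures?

77.9 kN

A = 585.6 mm².
P_max = σ_allow · A = 133 · 585.6 = 77890 N = 77.89 kN.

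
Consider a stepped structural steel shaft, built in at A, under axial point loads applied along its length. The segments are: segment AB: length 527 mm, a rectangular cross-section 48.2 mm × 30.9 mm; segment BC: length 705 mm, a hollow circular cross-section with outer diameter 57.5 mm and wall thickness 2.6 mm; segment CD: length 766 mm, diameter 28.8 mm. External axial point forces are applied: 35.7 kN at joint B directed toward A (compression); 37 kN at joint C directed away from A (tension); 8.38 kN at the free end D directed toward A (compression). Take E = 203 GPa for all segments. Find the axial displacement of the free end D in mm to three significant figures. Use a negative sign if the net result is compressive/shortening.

0.161 mm

Internal axial forces (sectioning from the free end, tension +): N_CD = -8.38 kN, N_BC = 28.62 kN, N_AB = -7.08 kN.
A_AB = 1489 mm².
A_BC = 448.4 mm².
A_CD = 651.4 mm².
δ_AB = -7080·527/(1489·203000) = -0.01234 mm
δ_BC = 28620·705/(448.4·203000) = 0.2216 mm
δ_CD = -8380·766/(651.4·203000) = -0.04854 mm
δ = Σδ_i = 0.1608 mm.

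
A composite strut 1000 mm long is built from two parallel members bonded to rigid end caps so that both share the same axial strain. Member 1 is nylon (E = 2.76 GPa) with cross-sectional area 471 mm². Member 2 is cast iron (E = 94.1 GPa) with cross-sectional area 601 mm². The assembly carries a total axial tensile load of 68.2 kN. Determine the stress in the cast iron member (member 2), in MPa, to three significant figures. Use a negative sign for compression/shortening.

111 MPa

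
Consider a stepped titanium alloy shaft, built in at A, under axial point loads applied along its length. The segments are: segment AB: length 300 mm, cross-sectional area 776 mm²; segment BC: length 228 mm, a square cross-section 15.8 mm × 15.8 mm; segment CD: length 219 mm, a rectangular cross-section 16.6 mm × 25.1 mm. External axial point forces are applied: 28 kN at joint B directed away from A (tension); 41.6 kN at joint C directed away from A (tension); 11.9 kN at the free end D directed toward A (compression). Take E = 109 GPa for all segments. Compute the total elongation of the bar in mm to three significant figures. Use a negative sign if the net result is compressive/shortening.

0.396 mm

Internal axial forces (sectioning from the free end, tension +): N_CD = -11.9 kN, N_BC = 29.7 kN, N_AB = 57.7 kN.
A_BC = 249.6 mm².
A_CD = 416.7 mm².
δ_AB = 57700·300/(776·109000) = 0.2046 mm
δ_BC = 29700·228/(249.6·109000) = 0.2489 mm
δ_CD = -11900·219/(416.7·109000) = -0.05738 mm
δ = Σδ_i = 0.3961 mm.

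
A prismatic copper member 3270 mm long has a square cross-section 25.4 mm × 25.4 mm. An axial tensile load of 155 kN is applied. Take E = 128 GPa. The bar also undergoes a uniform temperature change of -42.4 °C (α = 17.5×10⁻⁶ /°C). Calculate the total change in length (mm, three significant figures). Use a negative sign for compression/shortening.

A = 645.2 mm².
δ_mech = NL/(AE) = 155000·3270/(645.2·128000) = 6.138 mm.
δ_thermal = αLΔT = 17.5e-6·3270·-42.4 = -2.426 mm.
δ = δ_mech + δ_thermal = 3.711 mm.

3.71 mm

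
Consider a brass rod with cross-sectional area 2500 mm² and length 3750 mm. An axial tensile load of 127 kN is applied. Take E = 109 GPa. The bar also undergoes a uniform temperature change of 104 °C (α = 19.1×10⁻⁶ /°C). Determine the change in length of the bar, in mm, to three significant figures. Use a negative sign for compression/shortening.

9.20 mm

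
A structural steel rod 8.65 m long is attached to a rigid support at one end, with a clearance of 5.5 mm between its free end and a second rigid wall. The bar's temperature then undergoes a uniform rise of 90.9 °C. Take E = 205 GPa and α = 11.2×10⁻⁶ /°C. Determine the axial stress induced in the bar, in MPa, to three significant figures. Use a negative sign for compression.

-78.4 MPa

Free thermal expansion αLΔT = 11.2e-6 · 8650 · 90.9 = 8.806 mm.
The walls engage after the gap closes; constrained expansion = 8.806 − 5.5 = 3.306 mm.
The walls impose strain ε = −(3.306)/8650 = -3.8224e-04; σ = Eε = 205000 · -3.8224e-04 = -78.36 MPa.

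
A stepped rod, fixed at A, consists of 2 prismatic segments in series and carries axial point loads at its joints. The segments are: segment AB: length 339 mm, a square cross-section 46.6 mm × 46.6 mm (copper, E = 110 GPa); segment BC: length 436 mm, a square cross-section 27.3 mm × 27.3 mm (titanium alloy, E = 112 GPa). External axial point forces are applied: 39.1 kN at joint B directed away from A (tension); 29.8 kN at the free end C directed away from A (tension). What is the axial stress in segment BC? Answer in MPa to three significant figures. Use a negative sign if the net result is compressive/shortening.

40.0 MPa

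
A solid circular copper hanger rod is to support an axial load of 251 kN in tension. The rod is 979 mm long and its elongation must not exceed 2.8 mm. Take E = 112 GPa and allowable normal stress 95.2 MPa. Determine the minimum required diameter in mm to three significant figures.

Required area A ≥ P/σ_allow = 251000/95.2 = 2637 mm².
For a solid circular section, d ≥ √(4A/π) = 57.94 mm.
Elongation limit: A ≥ PL/(Eδ_allow) = 251000·979/(112000·2.8) = 783.6 mm² ⇒ d ≥ 31.59 mm.
The stress limit governs.

57.9 mm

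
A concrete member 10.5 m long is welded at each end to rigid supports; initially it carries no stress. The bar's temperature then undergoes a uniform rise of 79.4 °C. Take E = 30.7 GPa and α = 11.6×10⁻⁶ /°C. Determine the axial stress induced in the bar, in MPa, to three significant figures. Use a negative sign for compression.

Free thermal expansion αLΔT = 11.6e-6 · 10500 · 79.4 = 9.671 mm.
The walls impose strain ε = −(9.671)/10500 = -9.2104e-04; σ = Eε = 30700 · -9.2104e-04 = -28.28 MPa.

-28.3 MPa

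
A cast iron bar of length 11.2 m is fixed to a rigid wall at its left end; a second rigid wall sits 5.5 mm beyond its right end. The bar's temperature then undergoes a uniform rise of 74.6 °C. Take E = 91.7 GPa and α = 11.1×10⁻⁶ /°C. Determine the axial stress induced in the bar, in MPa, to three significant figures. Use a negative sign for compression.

-30.9 MPa

Free thermal expansion αLΔT = 11.1e-6 · 11200 · 74.6 = 9.274 mm.
The walls engage after the gap closes; constrained expansion = 9.274 − 5.5 = 3.774 mm.
The walls impose strain ε = −(3.774)/11200 = -3.3699e-04; σ = Eε = 91700 · -3.3699e-04 = -30.9 MPa.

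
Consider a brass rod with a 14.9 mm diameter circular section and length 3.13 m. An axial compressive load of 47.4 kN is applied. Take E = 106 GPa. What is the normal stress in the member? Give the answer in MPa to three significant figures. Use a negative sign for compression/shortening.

-272 MPa

A = 174.4 mm².
σ = N/A = -47400/174.4 = -271.8 MPa.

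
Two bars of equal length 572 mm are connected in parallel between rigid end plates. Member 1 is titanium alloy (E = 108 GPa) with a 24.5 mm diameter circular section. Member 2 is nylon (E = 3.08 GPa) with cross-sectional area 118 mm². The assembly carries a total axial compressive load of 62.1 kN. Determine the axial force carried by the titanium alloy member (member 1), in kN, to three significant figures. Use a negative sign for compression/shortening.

A_1 = 471.4 mm².
Equal strain + equilibrium ⇒ each member carries load in proportion to AE: A₁E₁ = 50920000 N, A₂E₂ = 363400 N, ΣAE = 51280000 N.
F₁ = P·A₁E₁/ΣAE = -62100·50920000/51280000 = -61660 N.

-61.7 kN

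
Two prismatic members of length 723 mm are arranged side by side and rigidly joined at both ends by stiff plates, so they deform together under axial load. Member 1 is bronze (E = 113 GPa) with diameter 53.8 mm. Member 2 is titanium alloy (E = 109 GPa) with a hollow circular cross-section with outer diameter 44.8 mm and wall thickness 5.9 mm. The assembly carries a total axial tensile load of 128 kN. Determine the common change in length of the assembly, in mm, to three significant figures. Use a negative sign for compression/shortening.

A_1 = 2273 mm².
A_2 = 721 mm².
Equal strain + equilibrium ⇒ each member carries load in proportion to AE: A₁E₁ = 256900000 N, A₂E₂ = 78590000 N, ΣAE = 335500000 N.
δ = PL/ΣAE = 128000·723/335500000 = 0.2759 mm.

0.276 mm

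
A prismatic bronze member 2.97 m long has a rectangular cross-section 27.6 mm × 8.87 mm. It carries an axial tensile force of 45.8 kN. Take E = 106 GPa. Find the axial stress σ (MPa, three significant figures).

187 MPa

A = 244.8 mm².
σ = N/A = 45800/244.8 = 187.1 MPa.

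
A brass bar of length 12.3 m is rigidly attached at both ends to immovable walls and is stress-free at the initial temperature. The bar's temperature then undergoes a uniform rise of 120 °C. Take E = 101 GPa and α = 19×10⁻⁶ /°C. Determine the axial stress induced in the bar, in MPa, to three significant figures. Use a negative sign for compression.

Free thermal expansion αLΔT = 19e-6 · 12300 · 120 = 28.04 mm.
The walls impose strain ε = −(28.04)/12300 = -2.2800e-03; σ = Eε = 101000 · -2.2800e-03 = -230.3 MPa.

-230 MPa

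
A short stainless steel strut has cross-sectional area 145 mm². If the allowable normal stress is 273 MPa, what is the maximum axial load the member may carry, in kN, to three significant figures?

39.6 kN

P_max = σ_allow · A = 273 · 145 = 39580 N = 39.59 kN.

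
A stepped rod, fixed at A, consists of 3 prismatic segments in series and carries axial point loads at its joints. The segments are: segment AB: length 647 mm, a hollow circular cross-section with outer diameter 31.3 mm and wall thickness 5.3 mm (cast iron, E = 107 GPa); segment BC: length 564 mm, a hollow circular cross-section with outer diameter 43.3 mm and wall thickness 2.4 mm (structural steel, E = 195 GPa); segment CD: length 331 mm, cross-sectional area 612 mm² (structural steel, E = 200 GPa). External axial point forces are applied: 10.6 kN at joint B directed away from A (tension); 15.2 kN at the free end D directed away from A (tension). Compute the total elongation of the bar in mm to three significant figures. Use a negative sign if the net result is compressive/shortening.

Internal axial forces (sectioning from the free end, tension +): N_CD = 15.2 kN, N_BC = 15.2 kN, N_AB = 25.8 kN.
A_AB = 432.9 mm².
A_BC = 308.4 mm².
δ_AB = 25800·647/(432.9·107000) = 0.3604 mm
δ_BC = 15200·564/(308.4·195000) = 0.1426 mm
δ_CD = 15200·331/(612·200000) = 0.0411 mm
δ = Σδ_i = 0.544 mm.

0.544 mm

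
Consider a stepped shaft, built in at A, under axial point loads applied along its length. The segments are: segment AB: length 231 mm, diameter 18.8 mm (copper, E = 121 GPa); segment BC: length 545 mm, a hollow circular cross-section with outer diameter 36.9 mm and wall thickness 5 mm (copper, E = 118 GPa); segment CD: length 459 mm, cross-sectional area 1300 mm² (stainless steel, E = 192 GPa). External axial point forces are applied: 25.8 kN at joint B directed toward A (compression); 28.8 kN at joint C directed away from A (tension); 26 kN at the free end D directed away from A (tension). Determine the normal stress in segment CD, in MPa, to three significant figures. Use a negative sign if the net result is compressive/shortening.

20.0 MPa

Internal axial forces (sectioning from the free end, tension +): N_CD = 26 kN, N_BC = 54.8 kN, N_AB = 29 kN.
σ_CD = N_CD/A_CD = 26000/1300 = 20 MPa.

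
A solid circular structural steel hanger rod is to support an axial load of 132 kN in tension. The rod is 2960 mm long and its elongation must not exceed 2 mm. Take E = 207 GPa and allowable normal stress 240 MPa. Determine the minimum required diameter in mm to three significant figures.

Required area A ≥ P/σ_allow = 132000/240 = 550 mm².
For a solid circular section, d ≥ √(4A/π) = 26.46 mm.
Elongation limit: A ≥ PL/(Eδ_allow) = 132000·2960/(207000·2) = 943.8 mm² ⇒ d ≥ 34.66 mm.
The elongation limit governs.

34.7 mm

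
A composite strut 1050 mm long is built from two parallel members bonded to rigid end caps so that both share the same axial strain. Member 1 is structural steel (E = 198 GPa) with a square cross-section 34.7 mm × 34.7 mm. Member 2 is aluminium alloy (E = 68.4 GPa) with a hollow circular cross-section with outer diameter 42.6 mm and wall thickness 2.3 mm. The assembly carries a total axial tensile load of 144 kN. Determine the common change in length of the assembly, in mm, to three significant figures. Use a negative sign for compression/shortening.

A_1 = 1204 mm².
A_2 = 291.2 mm².
Equal strain + equilibrium ⇒ each member carries load in proportion to AE: A₁E₁ = 238400000 N, A₂E₂ = 19920000 N, ΣAE = 258300000 N.
δ = PL/ΣAE = 144000·1050/258300000 = 0.5853 mm.

0.585 mm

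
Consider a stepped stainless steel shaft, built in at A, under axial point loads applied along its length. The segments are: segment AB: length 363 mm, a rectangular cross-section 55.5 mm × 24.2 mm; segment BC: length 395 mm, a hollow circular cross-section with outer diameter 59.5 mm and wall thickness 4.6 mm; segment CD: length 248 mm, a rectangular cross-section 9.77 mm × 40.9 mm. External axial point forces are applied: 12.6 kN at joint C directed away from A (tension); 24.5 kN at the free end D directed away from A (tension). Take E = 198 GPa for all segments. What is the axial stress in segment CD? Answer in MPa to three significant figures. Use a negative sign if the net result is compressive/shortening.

Internal axial forces (sectioning from the free end, tension +): N_CD = 24.5 kN, N_BC = 37.1 kN, N_AB = 37.1 kN.
A_CD = 399.6 mm².
σ_CD = N_CD/A_CD = 24500/399.6 = 61.31 MPa.

61.3 MPa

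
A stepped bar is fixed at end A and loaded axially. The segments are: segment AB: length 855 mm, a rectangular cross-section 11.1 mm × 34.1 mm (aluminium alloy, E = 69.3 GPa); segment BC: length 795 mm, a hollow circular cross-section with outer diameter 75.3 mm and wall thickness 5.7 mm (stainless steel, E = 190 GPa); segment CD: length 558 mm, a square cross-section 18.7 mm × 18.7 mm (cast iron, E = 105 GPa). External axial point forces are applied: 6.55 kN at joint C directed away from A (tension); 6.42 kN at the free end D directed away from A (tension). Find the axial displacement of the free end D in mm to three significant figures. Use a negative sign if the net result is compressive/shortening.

Internal axial forces (sectioning from the free end, tension +): N_CD = 6.42 kN, N_BC = 12.97 kN, N_AB = 12.97 kN.
A_AB = 378.5 mm².
A_BC = 1246 mm².
A_CD = 349.7 mm².
δ_AB = 12970·855/(378.5·69300) = 0.4228 mm
δ_BC = 12970·795/(1246·190000) = 0.04354 mm
δ_CD = 6420·558/(349.7·105000) = 0.09757 mm
δ = Σδ_i = 0.5639 mm.

0.564 mm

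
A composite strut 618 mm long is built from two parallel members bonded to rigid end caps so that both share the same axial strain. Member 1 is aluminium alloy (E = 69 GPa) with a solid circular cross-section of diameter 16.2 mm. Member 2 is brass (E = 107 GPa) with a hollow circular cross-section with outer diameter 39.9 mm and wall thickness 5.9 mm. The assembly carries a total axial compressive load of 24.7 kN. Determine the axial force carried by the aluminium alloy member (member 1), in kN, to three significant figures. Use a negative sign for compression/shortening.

-4.30 kN

A_1 = 206.1 mm².
A_2 = 630.2 mm².
Equal strain + equilibrium ⇒ each member carries load in proportion to AE: A₁E₁ = 14220000 N, A₂E₂ = 67430000 N, ΣAE = 81650000 N.
F₁ = P·A₁E₁/ΣAE = -24700·14220000/81650000 = -4302 N.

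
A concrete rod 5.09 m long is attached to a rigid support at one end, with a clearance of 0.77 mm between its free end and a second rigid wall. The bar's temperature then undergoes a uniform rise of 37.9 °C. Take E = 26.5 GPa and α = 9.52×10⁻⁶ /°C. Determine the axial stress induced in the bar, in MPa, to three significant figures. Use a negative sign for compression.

-5.55 MPa

Free thermal expansion αLΔT = 9.52e-6 · 5090 · 37.9 = 1.837 mm.
The walls engage after the gap closes; constrained expansion = 1.837 − 0.77 = 1.067 mm.
The walls impose strain ε = −(1.067)/5090 = -2.0953e-04; σ = Eε = 26500 · -2.0953e-04 = -5.553 MPa.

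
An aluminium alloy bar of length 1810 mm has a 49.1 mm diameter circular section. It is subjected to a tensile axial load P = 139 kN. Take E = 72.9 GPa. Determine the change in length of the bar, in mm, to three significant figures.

A = 1893 mm².
δ_mech = NL/(AE) = 139000·1810/(1893·72900) = 1.823 mm.

1.82 mm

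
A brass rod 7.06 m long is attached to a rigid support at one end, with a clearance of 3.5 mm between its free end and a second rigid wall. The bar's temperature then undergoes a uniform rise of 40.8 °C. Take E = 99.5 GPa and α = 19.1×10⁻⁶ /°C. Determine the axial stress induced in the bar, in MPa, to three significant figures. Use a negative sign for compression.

-28.2 MPa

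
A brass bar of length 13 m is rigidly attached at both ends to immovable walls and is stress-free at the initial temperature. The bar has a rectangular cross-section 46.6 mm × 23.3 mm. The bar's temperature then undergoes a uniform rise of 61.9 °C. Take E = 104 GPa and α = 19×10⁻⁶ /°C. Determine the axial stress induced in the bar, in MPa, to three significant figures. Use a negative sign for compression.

Free thermal expansion αLΔT = 19e-6 · 13000 · 61.9 = 15.29 mm.
The walls impose strain ε = −(15.29)/13000 = -1.1761e-03; σ = Eε = 104000 · -1.1761e-03 = -122.3 MPa.

-122 MPa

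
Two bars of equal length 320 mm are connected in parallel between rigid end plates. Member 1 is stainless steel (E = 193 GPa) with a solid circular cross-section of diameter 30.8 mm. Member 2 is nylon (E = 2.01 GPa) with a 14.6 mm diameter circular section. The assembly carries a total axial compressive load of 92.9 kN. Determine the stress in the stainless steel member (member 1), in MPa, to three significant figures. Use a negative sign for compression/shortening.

A_1 = 745.1 mm².
A_2 = 167.4 mm².
Equal strain + equilibrium ⇒ each member carries load in proportion to AE: A₁E₁ = 143800000 N, A₂E₂ = 336500 N, ΣAE = 144100000 N.
σ₁ = P·E₁/ΣAE = -92900·193000/144100000 = -124.4 MPa.

-124 MPa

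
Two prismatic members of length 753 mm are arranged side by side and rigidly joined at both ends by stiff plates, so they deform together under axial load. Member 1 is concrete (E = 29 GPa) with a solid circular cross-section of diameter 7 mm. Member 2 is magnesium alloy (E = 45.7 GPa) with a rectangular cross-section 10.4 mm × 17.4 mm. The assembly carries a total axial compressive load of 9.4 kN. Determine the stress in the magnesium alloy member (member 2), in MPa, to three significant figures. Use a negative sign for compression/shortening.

-45.8 MPa

A_1 = 38.48 mm².
A_2 = 181 mm².
Equal strain + equilibrium ⇒ each member carries load in proportion to AE: A₁E₁ = 1116000 N, A₂E₂ = 8270000 N, ΣAE = 9386000 N.
σ₂ = P·E₂/ΣAE = -9400·45700/9386000 = -45.77 MPa.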